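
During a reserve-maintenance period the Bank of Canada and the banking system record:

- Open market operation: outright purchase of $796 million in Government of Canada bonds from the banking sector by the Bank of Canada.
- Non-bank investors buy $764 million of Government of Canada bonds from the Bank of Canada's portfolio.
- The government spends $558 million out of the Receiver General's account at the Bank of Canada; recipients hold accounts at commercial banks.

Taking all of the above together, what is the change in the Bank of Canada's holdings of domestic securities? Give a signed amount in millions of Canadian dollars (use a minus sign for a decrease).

Bank of Canada balance sheet:
  Assets:      Securities +$32M
  Liabilities: Bank reserves +$590M, Government deposits −$558M
Commercial banking system:
  Assets:      Reserves at CB +$590M, Securities −$796M
  Liabilities: Checkable deposits −$206M
So the change in the Bank of Canada's holdings of domestic securities is +$32 million.

+$32 million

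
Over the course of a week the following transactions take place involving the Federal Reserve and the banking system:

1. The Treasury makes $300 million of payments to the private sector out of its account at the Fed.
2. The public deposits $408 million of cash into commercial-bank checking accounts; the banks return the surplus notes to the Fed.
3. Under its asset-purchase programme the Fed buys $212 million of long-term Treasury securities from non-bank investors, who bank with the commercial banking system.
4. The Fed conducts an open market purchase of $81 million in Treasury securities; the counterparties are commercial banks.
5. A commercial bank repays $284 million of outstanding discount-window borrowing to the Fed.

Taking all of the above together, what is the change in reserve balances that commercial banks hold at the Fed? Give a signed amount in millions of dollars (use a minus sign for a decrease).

Government spending $300 million: government payments flow into bank reserve accounts → +$300M.
Currency deposit $408 million: returned notes are swapped for reserve credit → +$408M.
Asset purchase (from non-banks) $212 million: the Fed pays by crediting reserve accounts → +$212M.
OMO purchase (from banks) $81 million: the Fed pays by crediting reserve accounts → +$81M.
Discount-window repayment $284 million: repayment is debited from reserves → −$284M.
Net: 300 + 408 + 212 + 81 − 284 = +$717 million.

+$717 million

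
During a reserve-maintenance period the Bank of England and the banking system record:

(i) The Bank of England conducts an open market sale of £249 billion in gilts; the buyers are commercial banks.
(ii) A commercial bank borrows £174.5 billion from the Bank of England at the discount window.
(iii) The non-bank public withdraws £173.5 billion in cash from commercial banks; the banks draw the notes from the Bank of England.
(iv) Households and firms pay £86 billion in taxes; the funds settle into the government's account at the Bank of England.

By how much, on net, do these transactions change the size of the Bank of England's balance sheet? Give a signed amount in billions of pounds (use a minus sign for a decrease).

-£74.5 billion

OMO sale (to banks) £249 billion: a Bank of England asset is shed → −£249B.
Discount-window loan £174.5 billion: a Bank of England asset is acquired → +£174.5B.
Currency withdrawal £173.5 billion: only the composition of liabilities changes → 0.
Government account inflow £86 billion: only the composition of liabilities changes → 0.
Net: −249 + 174.5 + 0 + 0 = -£74.5 billion.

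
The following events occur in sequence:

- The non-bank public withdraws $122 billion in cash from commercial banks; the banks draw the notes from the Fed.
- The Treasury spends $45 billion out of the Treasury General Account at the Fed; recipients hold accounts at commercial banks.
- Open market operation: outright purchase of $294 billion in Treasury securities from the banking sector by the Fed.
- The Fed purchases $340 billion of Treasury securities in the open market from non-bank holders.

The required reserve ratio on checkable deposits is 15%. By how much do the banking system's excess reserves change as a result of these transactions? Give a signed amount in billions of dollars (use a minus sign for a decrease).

Currency withdrawal $122 billion: reserves −$122B, deposits −$122B.
Government spending $45 billion: reserves +$45B, deposits +$45B.
OMO purchase (from banks) $294 billion: reserves +$294B, deposits 0.
Asset purchase (from non-banks) $340 billion: reserves +$340B, deposits +$340B.
Totals: Δreserves = +$557B, Δdeposits = +$263B.
Δrequired reserves = 15% × +$263B = +$39.45B.
Δexcess reserves = Δreserves − Δrequired = +$557B − (+$39.45B) = +$517.55 billion.

+$517.55 billion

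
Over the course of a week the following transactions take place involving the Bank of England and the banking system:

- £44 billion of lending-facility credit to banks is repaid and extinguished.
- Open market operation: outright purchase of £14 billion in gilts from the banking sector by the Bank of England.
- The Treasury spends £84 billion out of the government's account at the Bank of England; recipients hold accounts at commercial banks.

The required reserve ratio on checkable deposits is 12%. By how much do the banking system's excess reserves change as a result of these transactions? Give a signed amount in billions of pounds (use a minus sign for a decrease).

+£43.92 billion

Discount-window repayment £44 billion: reserves −£44B, deposits 0.
OMO purchase (from banks) £14 billion: reserves +£14B, deposits 0.
Government spending £84 billion: reserves +£84B, deposits +£84B.
Totals: Δreserves = +£54B, Δdeposits = +£84B.
Δrequired reserves = 12% × +£84B = +£10.08B.
Δexcess reserves = Δreserves − Δrequired = +£54B − (+£10.08B) = +£43.92 billion.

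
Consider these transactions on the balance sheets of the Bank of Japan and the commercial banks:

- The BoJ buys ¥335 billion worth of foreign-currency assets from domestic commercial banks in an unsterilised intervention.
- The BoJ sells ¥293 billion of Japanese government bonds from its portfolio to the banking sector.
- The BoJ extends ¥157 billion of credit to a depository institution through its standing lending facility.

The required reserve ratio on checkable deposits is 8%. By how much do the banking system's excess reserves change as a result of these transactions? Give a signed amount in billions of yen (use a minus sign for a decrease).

FX purchase ¥335 billion: reserves +¥335B, deposits 0.
OMO sale (to banks) ¥293 billion: reserves −¥293B, deposits 0.
Discount-window loan ¥157 billion: reserves +¥157B, deposits 0.
Totals: Δreserves = +¥199B, Δdeposits = 0.
Δrequired reserves = 8% × 0 = 0.
Δexcess reserves = Δreserves − Δrequired = +¥199B − (0) = +¥199 billion.

+¥199 billion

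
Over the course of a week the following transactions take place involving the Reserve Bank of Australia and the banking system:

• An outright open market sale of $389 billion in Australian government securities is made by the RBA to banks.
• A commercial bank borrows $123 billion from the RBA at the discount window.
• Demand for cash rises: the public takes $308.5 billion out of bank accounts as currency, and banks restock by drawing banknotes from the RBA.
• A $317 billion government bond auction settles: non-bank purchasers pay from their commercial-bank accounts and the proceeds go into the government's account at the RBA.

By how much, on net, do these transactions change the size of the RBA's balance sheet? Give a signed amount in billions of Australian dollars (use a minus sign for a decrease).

-$266 billion

RBA balance sheet:
  Assets:      Securities −$389B, Loans to banks +$123B
  Liabilities: Bank reserves −$891.5B, Currency in circulation +$308.5B, Government deposits +$317B
Commercial banking system:
  Assets:      Reserves at CB −$891.5B, Securities +$389B
  Liabilities: Checkable deposits −$625.5B, Borrowings from CB +$123B
Change in total RBA assets = -$266 billion.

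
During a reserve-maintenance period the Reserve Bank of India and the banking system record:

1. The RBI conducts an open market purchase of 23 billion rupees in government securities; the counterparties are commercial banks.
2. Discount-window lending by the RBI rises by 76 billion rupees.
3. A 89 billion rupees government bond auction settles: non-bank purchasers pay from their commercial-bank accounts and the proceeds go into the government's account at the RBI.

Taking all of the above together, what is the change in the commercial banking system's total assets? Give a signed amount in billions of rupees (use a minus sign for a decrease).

OMO purchase (from banks) 23 billion rupees: just an asset swap on bank balance sheets → 0.
Discount-window loan 76 billion rupees: bank balance sheets expand → +76B.
Government account inflow 89 billion rupees: bank balance sheets shrink → −89B.
Net: 0 + 76 − 89 = -13 billion.

-13 billion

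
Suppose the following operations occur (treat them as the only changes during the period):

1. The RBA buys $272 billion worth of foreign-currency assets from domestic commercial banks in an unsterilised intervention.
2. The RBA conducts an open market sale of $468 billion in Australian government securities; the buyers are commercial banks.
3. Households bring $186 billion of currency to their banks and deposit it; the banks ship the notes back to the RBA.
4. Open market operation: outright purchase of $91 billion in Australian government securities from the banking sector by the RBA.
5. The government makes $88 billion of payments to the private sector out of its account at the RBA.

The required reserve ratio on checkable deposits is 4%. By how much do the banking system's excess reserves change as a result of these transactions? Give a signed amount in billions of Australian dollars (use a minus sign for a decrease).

+$158.04 billion

FX purchase $272 billion: reserves +$272B, deposits 0.
OMO sale (to banks) $468 billion: reserves −$468B, deposits 0.
Currency deposit $186 billion: reserves +$186B, deposits +$186B.
OMO purchase (from banks) $91 billion: reserves +$91B, deposits 0.
Government spending $88 billion: reserves +$88B, deposits +$88B.
Totals: Δreserves = +$169B, Δdeposits = +$274B.
Δrequired reserves = 4% × +$274B = +$10.96B.
Δexcess reserves = Δreserves − Δrequired = +$169B − (+$10.96B) = +$158.04 billion.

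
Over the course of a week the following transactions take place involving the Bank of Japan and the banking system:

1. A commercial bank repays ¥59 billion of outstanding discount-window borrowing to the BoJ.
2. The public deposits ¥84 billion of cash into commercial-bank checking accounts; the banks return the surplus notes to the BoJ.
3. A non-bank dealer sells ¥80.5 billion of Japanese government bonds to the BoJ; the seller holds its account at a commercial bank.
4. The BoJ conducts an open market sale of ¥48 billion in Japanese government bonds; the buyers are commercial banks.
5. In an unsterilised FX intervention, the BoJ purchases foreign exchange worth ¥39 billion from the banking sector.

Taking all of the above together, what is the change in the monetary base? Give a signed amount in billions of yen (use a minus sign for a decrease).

Discount-window repayment ¥59 billion: BoJ balance sheet contracts → −¥59B.
Currency deposit ¥84 billion: just a shift between currency and reserves — both are base money → 0.
Asset purchase (from non-banks) ¥80.5 billion: BoJ balance sheet expands → +¥80.5B.
OMO sale (to banks) ¥48 billion: BoJ balance sheet contracts → −¥48B.
FX purchase ¥39 billion: BoJ balance sheet expands → +¥39B.
Net: −59 + 0 + 80.5 − 48 + 39 = +¥12.5 billion.

+¥12.5 billion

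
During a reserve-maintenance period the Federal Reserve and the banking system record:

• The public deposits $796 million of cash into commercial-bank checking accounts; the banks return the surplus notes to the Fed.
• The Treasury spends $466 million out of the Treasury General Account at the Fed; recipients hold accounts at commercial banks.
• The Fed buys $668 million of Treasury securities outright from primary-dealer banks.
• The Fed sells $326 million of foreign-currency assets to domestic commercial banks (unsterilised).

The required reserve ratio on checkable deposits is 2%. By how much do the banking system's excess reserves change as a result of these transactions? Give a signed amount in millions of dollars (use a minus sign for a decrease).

Currency deposit $796 million: reserves +$796M, deposits +$796M.
Government spending $466 million: reserves +$466M, deposits +$466M.
OMO purchase (from banks) $668 million: reserves +$668M, deposits 0.
FX sale $326 million: reserves −$326M, deposits 0.
Totals: Δreserves = +$1604M, Δdeposits = +$1262M.
Δrequired reserves = 2% × +$1262M = +$25.24M.
Δexcess reserves = Δreserves − Δrequired = +$1604M − (+$25.24M) = +$1578.76 million.

+$1578.76 million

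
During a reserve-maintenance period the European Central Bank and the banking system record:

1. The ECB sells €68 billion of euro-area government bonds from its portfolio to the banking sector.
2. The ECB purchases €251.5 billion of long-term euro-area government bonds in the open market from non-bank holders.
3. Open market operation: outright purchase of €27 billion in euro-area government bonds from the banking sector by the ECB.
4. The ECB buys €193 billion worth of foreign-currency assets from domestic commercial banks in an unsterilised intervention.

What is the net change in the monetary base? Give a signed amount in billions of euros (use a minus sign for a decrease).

OMO sale (to banks) €68 billion: ECB balance sheet contracts → −€68B.
Asset purchase (from non-banks) €251.5 billion: ECB balance sheet expands → +€251.5B.
OMO purchase (from banks) €27 billion: ECB balance sheet expands → +€27B.
FX purchase €193 billion: ECB balance sheet expands → +€193B.
Net: −68 + 251.5 + 27 + 193 = +€403.5 billion.

+€403.5 billion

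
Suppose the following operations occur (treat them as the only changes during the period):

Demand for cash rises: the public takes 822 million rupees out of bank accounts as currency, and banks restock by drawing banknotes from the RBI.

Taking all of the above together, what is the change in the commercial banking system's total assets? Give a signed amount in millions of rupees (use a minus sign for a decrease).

Currency withdrawal 822 million rupees: bank balance sheets shrink → −822M.

-822 million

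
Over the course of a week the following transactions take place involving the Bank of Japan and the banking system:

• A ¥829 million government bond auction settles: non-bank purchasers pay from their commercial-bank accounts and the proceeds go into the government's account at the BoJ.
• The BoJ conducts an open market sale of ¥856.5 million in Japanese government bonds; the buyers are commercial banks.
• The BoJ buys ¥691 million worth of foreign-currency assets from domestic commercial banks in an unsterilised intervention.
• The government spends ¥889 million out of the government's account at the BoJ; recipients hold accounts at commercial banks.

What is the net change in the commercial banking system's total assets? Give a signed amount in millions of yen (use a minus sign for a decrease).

+¥60 million

BoJ balance sheet:
  Assets:      Securities −¥856.5M, Foreign assets +¥691M
  Liabilities: Bank reserves −¥105.5M, Government deposits −¥60M
Commercial banking system:
  Assets:      Reserves at CB −¥105.5M, Securities +¥856.5M, Foreign assets −¥691M
  Liabilities: Checkable deposits +¥60M
Change in total bank assets = +¥60 million.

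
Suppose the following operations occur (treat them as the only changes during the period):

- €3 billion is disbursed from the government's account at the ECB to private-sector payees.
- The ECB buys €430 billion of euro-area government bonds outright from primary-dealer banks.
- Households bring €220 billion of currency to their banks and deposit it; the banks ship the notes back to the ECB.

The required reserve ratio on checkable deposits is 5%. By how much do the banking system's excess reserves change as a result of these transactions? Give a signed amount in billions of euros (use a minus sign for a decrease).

Government spending €3 billion: reserves +€3B, deposits +€3B.
OMO purchase (from banks) €430 billion: reserves +€430B, deposits 0.
Currency deposit €220 billion: reserves +€220B, deposits +€220B.
Totals: Δreserves = +€653B, Δdeposits = +€223B.
Δrequired reserves = 5% × +€223B = +€11.15B.
Δexcess reserves = Δreserves − Δrequired = +€653B − (+€11.15B) = +€641.85 billion.

+€641.85 billion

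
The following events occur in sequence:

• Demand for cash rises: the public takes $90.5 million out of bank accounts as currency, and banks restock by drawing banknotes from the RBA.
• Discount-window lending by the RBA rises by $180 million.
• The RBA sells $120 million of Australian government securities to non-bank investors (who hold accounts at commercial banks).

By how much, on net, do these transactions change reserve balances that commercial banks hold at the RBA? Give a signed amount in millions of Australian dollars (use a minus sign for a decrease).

Currency withdrawal $90.5 million: banks swap reserves for currency → −$90.5M.
Discount-window loan $180 million: the loan is credited to the bank's reserve account → +$180M.
Asset sale (to non-banks) $120 million: the non-bank buyers' banks settle from reserves → −$120M.
Net: −90.5 + 180 − 120 = -$30.5 million.

-$30.5 million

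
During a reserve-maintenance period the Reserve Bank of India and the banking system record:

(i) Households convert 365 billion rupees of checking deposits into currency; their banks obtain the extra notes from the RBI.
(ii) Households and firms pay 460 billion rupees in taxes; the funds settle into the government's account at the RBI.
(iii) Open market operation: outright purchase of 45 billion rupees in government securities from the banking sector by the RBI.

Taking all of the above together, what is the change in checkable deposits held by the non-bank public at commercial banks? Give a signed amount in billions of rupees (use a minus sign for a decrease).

-825 billion

Currency withdrawal 365 billion rupees: non-bank counterparties' bank balances fall → −365B.
Government account inflow 460 billion rupees: non-bank counterparties' bank balances fall → −460B.
OMO purchase (from banks) 45 billion rupees: the counterparty is a bank, so public deposits are unchanged → 0.
Net: −365 − 460 + 0 = -825 billion.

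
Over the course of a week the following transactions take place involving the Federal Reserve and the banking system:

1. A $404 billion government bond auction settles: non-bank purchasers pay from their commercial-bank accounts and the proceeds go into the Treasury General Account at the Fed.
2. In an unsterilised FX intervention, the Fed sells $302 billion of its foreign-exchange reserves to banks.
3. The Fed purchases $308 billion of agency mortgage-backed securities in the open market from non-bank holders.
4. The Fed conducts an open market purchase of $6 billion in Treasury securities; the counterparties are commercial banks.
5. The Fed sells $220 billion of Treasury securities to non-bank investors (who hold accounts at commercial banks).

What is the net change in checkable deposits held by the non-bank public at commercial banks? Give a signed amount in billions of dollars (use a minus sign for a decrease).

-$316 billion

Fed balance sheet:
  Assets:      Securities +$94B, Foreign assets −$302B
  Liabilities: Bank reserves −$612B, Government deposits +$404B
Commercial banking system:
  Assets:      Reserves at CB −$612B, Securities −$6B, Foreign assets +$302B
  Liabilities: Checkable deposits −$316B
So the change in checkable deposits held by the non-bank public at commercial banks is -$316 billion.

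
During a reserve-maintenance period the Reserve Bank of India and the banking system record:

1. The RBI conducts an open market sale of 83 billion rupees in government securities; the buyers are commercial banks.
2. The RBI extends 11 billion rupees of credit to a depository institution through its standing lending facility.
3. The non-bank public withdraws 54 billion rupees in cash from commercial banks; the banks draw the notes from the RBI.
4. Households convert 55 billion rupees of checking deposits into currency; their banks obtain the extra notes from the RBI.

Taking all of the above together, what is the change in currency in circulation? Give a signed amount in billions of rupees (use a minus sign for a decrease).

RBI balance sheet:
  Assets:      Securities −83B, Loans to banks +11B
  Liabilities: Bank reserves −181B, Currency in circulation +109B
So the change in currency in circulation is +109 billion.

+109 billion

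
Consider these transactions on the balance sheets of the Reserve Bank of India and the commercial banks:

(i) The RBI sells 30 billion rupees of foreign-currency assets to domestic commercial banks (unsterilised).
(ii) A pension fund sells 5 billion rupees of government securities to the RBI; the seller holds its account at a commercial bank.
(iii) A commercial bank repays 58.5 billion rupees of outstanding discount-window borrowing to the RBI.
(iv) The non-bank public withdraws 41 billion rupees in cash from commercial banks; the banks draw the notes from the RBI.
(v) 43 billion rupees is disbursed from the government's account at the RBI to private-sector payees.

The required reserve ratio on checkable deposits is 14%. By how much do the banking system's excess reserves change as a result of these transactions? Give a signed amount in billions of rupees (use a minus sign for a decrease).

-82.48 billion

FX sale 30 billion rupees: reserves −30B, deposits 0.
Asset purchase (from non-banks) 5 billion rupees: reserves +5B, deposits +5B.
Discount-window repayment 58.5 billion rupees: reserves −58.5B, deposits 0.
Currency withdrawal 41 billion rupees: reserves −41B, deposits −41B.
Government spending 43 billion rupees: reserves +43B, deposits +43B.
Totals: Δreserves = −81.5B, Δdeposits = +7B.
Δrequired reserves = 14% × +7B = +0.98B.
Δexcess reserves = Δreserves − Δrequired = −81.5B − (+0.98B) = -82.48 billion.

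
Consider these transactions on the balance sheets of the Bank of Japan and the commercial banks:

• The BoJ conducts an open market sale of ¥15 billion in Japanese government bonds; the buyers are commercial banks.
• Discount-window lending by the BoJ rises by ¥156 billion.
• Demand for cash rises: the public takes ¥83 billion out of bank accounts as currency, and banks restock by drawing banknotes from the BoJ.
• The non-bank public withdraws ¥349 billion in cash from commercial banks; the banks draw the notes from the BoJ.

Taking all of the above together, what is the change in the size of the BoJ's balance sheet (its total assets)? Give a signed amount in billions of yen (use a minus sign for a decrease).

+¥141 billion

OMO sale (to banks) ¥15 billion: a BoJ asset is shed → −¥15B.
Discount-window loan ¥156 billion: a BoJ asset is acquired → +¥156B.
Currency withdrawal ¥83 billion: only the composition of liabilities changes → 0.
Currency withdrawal ¥349 billion: only the composition of liabilities changes → 0.
Net: −15 + 156 + 0 + 0 = +¥141 billion.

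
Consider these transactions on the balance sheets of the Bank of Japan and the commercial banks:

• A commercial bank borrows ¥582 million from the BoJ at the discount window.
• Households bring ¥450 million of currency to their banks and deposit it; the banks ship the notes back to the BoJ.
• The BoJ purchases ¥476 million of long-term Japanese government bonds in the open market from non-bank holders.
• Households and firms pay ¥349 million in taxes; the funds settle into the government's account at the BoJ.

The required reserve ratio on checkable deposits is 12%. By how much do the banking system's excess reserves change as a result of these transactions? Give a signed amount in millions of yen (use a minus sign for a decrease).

Discount-window loan ¥582 million: reserves +¥582M, deposits 0.
Currency deposit ¥450 million: reserves +¥450M, deposits +¥450M.
Asset purchase (from non-banks) ¥476 million: reserves +¥476M, deposits +¥476M.
Government account inflow ¥349 million: reserves −¥349M, deposits −¥349M.
Totals: Δreserves = +¥1159M, Δdeposits = +¥577M.
Δrequired reserves = 12% × +¥577M = +¥69.24M.
Δexcess reserves = Δreserves − Δrequired = +¥1159M − (+¥69.24M) = +¥1089.76 million.

+¥1089.76 million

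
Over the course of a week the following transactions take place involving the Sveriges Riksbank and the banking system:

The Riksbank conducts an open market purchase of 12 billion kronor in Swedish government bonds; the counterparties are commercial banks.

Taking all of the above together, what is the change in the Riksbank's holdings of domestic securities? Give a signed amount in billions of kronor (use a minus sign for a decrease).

+12 billion

Riksbank balance sheet:
  Assets:      Securities +12B
  Liabilities: Bank reserves +12B
Commercial banking system:
  Assets:      Reserves at CB +12B, Securities −12B
  Liabilities: no change
So the change in the Riksbank's holdings of domestic securities is +12 billion.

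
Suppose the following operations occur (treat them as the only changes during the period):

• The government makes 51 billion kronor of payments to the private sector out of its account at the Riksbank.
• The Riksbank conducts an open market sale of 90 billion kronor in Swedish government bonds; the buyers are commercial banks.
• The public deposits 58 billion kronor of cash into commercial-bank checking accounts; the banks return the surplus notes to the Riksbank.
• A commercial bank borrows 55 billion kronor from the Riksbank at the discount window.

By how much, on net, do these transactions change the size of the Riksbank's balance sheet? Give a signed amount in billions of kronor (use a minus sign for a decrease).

Government spending 51 billion kronor: only the composition of liabilities changes → 0.
OMO sale (to banks) 90 billion kronor: a Riksbank asset is shed → −90B.
Currency deposit 58 billion kronor: only the composition of liabilities changes → 0.
Discount-window loan 55 billion kronor: a Riksbank asset is acquired → +55B.
Net: 0 − 90 + 0 + 55 = -35 billion.

-35 billion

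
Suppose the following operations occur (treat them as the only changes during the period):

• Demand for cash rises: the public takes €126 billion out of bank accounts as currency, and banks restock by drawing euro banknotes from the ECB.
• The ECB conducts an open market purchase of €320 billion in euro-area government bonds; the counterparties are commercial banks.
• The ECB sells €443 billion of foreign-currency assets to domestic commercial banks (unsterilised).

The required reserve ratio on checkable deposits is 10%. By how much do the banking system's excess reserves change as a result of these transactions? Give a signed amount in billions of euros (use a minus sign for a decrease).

-€236.4 billion

Currency withdrawal €126 billion: reserves −€126B, deposits −€126B.
OMO purchase (from banks) €320 billion: reserves +€320B, deposits 0.
FX sale €443 billion: reserves −€443B, deposits 0.
Totals: Δreserves = −€249B, Δdeposits = −€126B.
Δrequired reserves = 10% × −€126B = −€12.6B.
Δexcess reserves = Δreserves − Δrequired = −€249B − (−€12.6B) = -€236.4 billion.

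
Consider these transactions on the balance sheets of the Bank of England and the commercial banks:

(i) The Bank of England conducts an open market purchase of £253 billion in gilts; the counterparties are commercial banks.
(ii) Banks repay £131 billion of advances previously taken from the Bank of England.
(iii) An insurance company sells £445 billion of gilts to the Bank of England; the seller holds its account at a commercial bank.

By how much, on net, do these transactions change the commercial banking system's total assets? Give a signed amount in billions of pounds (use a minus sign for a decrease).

Bank of England balance sheet:
  Assets:      Securities +£698B, Loans to banks −£131B
  Liabilities: Bank reserves +£567B
Commercial banking system:
  Assets:      Reserves at CB +£567B, Securities −£253B
  Liabilities: Checkable deposits +£445B, Borrowings from CB −£131B
Change in total bank assets = +£314 billion.

+£314 billion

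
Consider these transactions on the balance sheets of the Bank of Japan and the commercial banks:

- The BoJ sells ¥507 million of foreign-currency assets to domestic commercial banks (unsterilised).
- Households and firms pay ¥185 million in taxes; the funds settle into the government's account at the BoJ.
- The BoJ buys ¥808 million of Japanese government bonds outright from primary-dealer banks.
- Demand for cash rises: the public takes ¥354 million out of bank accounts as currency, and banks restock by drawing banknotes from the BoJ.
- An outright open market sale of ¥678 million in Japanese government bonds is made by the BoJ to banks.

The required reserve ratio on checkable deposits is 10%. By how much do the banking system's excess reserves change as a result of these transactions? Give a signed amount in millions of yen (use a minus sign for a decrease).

FX sale ¥507 million: reserves −¥507M, deposits 0.
Government account inflow ¥185 million: reserves −¥185M, deposits −¥185M.
OMO purchase (from banks) ¥808 million: reserves +¥808M, deposits 0.
Currency withdrawal ¥354 million: reserves −¥354M, deposits −¥354M.
OMO sale (to banks) ¥678 million: reserves −¥678M, deposits 0.
Totals: Δreserves = −¥916M, Δdeposits = −¥539M.
Δrequired reserves = 10% × −¥539M = −¥53.9M.
Δexcess reserves = Δreserves − Δrequired = −¥916M − (−¥53.9M) = -¥862.1 million.

-¥862.1 million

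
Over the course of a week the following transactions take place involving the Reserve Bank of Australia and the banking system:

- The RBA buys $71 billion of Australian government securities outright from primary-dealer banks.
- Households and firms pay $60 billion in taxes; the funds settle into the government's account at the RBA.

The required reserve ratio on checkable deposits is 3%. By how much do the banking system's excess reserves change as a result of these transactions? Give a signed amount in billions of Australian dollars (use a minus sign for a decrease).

+$12.8 billion

OMO purchase (from banks) $71 billion: reserves +$71B, deposits 0.
Government account inflow $60 billion: reserves −$60B, deposits −$60B.
Totals: Δreserves = +$11B, Δdeposits = −$60B.
Δrequired reserves = 3% × −$60B = −$1.8B.
Δexcess reserves = Δreserves − Δrequired = +$11B − (−$1.8B) = +$12.8 billion.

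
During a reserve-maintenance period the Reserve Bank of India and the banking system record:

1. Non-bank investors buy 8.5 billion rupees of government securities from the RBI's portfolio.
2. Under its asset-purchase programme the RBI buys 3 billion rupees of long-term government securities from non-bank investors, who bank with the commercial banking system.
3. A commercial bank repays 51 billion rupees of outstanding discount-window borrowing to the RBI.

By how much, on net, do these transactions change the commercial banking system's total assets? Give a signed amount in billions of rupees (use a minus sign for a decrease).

Asset sale (to non-banks) 8.5 billion rupees: bank balance sheets shrink → −8.5B.
Asset purchase (from non-banks) 3 billion rupees: bank balance sheets expand → +3B.
Discount-window repayment 51 billion rupees: bank balance sheets shrink → −51B.
Net: −8.5 + 3 − 51 = -56.5 billion.

-56.5 billion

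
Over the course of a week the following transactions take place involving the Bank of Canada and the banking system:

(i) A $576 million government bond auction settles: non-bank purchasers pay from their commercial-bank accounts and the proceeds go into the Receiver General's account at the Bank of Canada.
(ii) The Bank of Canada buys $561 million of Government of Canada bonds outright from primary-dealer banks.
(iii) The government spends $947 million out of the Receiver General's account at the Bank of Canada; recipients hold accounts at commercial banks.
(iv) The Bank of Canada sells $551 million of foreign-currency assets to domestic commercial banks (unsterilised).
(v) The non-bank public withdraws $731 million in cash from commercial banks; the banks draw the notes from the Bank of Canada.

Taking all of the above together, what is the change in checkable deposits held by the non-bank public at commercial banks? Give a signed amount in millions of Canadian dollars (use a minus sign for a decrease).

-$360 million

Bank of Canada balance sheet:
  Assets:      Securities +$561M, Foreign assets −$551M
  Liabilities: Bank reserves −$350M, Currency in circulation +$731M, Government deposits −$371M
Commercial banking system:
  Assets:      Reserves at CB −$350M, Securities −$561M, Foreign assets +$551M
  Liabilities: Checkable deposits −$360M
So the change in checkable deposits held by the non-bank public at commercial banks is -$360 million.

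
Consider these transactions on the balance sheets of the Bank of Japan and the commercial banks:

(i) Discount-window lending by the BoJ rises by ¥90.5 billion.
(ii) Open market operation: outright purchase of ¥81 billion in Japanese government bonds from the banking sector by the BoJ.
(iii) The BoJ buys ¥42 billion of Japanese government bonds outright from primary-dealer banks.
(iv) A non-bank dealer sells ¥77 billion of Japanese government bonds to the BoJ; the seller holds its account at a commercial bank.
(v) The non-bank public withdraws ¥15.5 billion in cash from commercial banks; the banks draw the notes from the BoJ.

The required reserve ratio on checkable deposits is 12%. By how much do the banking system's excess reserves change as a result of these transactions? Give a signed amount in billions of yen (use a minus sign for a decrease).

+¥267.62 billion

Discount-window loan ¥90.5 billion: reserves +¥90.5B, deposits 0.
OMO purchase (from banks) ¥81 billion: reserves +¥81B, deposits 0.
OMO purchase (from banks) ¥42 billion: reserves +¥42B, deposits 0.
Asset purchase (from non-banks) ¥77 billion: reserves +¥77B, deposits +¥77B.
Currency withdrawal ¥15.5 billion: reserves −¥15.5B, deposits −¥15.5B.
Totals: Δreserves = +¥275B, Δdeposits = +¥61.5B.
Δrequired reserves = 12% × +¥61.5B = +¥7.38B.
Δexcess reserves = Δreserves − Δrequired = +¥275B − (+¥7.38B) = +¥267.62 billion.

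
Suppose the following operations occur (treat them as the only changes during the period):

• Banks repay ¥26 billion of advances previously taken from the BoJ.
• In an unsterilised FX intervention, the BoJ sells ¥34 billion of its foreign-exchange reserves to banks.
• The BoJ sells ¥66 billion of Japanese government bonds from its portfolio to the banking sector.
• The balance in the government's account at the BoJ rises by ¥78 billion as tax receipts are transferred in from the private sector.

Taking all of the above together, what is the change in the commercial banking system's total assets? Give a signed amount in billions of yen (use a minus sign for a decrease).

-¥104 billion

BoJ balance sheet:
  Assets:      Securities −¥66B, Loans to banks −¥26B, Foreign assets −¥34B
  Liabilities: Bank reserves −¥204B, Government deposits +¥78B
Commercial banking system:
  Assets:      Reserves at CB −¥204B, Securities +¥66B, Foreign assets +¥34B
  Liabilities: Checkable deposits −¥78B, Borrowings from CB −¥26B
Change in total bank assets = -¥104 billion.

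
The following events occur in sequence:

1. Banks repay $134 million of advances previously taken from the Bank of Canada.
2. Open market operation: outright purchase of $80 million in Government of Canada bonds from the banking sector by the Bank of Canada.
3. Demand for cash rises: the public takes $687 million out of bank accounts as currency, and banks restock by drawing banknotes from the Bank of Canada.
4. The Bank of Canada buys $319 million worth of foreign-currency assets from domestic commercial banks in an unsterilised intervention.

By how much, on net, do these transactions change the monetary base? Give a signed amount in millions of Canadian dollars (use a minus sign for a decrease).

+$265 million

Bank of Canada balance sheet:
  Assets:      Securities +$80M, Loans to banks −$134M, Foreign assets +$319M
  Liabilities: Bank reserves −$422M, Currency in circulation +$687M
Monetary base = currency + reserves: +$687M + (−$422M) = +$265 million.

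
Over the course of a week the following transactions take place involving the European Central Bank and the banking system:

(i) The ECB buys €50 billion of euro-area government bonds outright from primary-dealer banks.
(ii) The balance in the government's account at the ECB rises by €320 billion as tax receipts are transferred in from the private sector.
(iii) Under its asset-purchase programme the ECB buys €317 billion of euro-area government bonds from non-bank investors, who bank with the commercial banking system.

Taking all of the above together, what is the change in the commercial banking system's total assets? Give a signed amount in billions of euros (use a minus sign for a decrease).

OMO purchase (from banks) €50 billion: just an asset swap on bank balance sheets → 0.
Government account inflow €320 billion: bank balance sheets shrink → −€320B.
Asset purchase (from non-banks) €317 billion: bank balance sheets expand → +€317B.
Net: 0 − 320 + 317 = -€3 billion.

-€3 billion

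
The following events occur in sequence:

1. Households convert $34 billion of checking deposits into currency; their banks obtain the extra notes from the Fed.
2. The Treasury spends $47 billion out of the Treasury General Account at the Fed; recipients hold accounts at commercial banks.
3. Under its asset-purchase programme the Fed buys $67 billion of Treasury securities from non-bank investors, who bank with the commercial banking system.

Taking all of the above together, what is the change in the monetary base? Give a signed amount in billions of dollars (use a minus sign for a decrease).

+$114 billion

Fed balance sheet:
  Assets:      Securities +$67B
  Liabilities: Bank reserves +$80B, Currency in circulation +$34B, Government deposits −$47B
Commercial banking system:
  Assets:      Reserves at CB +$80B
  Liabilities: Checkable deposits +$80B
Monetary base = currency + reserves: +$34B + (+$80B) = +$114 billion.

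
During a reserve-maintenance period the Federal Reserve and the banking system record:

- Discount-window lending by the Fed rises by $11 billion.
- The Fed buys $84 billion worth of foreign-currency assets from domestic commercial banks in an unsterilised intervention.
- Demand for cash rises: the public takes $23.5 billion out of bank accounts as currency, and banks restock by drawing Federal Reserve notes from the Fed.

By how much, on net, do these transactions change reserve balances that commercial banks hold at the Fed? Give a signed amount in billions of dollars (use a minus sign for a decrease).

Discount-window loan $11 billion: the loan is credited to the bank's reserve account → +$11B.
FX purchase $84 billion: the Fed pays by crediting reserve accounts → +$84B.
Currency withdrawal $23.5 billion: banks swap reserves for currency → −$23.5B.
Net: 11 + 84 − 23.5 = +$71.5 billion.

+$71.5 billion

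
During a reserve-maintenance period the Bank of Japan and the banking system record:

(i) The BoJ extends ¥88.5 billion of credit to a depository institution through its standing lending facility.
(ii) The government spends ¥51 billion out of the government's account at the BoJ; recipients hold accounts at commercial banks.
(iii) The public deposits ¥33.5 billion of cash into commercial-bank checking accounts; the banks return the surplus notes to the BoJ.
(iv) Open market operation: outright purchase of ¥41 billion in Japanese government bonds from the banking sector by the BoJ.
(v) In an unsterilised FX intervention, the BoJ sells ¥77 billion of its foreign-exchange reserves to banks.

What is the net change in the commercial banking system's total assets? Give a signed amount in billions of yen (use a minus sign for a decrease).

+¥173 billion

BoJ balance sheet:
  Assets:      Securities +¥41B, Loans to banks +¥88.5B, Foreign assets −¥77B
  Liabilities: Bank reserves +¥137B, Currency in circulation −¥33.5B, Government deposits −¥51B
Commercial banking system:
  Assets:      Reserves at CB +¥137B, Securities −¥41B, Foreign assets +¥77B
  Liabilities: Checkable deposits +¥84.5B, Borrowings from CB +¥88.5B
Change in total bank assets = +¥173 billion.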